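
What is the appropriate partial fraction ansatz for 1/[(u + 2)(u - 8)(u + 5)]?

Three distinct linear factors: P/(u + 2) + Q/(u - 8) + R/(u + 5)


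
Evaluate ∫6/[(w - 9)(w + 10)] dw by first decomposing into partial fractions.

Decompose: 6/[(w - 9)(w + 10)] = (6/19)/(w - 9) - (6/19)/(w + 10). Integrate each term: (6/19) ln|(w - 9)| - (6/19) ln|(w + 10)| + C


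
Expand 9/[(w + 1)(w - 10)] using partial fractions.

9/(w + 1)(w - 10) = A/(w + 1) + B/(w - 10). A = 9/(-1 - 10) = -9/11, B = 9/(10 + 1) = 9/11
Result: (-9/11)/(w + 1) + (9/11)/(w - 10)


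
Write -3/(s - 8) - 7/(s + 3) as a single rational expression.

Common denominator (s - 8)(s + 3). Numerator: -3(s + 3) - 7(s - 8) = (-3s - 9) - (7s - 56) = -10s + 47
Result: (-10s + 47)/[(s - 8)(s + 3)]


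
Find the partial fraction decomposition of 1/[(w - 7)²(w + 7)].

Cover-up at w=-7: R = 1/(-7 - 7)² = 1/196. Cover-up at w=7: Q = 1/(7 + 7) = 1/14. Comparing w² coeff: P = -R = -1/196
Result: (-1/196)/(w - 7) + (1/14)/(w - 7)² + (1/196)/(w + 7)


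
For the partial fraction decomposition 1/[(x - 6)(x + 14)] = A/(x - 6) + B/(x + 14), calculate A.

Cover-up at x = 6: A = 1/(6 + 14) = 1/20


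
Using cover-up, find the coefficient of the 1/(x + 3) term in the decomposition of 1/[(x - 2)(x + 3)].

Cover (x + 3), set x=-3: 1/((x - 2) at x=-3) = 1/(-5) = -1/5


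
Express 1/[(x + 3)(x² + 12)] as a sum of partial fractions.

Cover-up at x = -3: α = 1/((-3)² + 12) = 1/21. Then β = -α = -1/21, γ = -α·(0 - 3) = 1/7
Result: (1/21)/(x + 3) - ((1/21)x - 1/7)/(x² + 12)


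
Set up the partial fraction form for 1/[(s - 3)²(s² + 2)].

Repeated linear + quadratic: A/(s - 3) + B/(s - 3)² + (Cs + D)/(s² + 2)


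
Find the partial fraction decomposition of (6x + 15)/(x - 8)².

(6x + 15) = P(x - 8) + Q. At x = 8: Q = 6·8 + 15 = 63. Coeff of x: P = 6
Result: 6/(x - 8) + 63/(x - 8)²


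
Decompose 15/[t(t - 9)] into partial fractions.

15/t(t - 9) = A/t + B/(t - 9). A = 15/(0 - 9) = -5/3, B = 15/(9 - 0) = 5/3
Result: (-5/3)/t + (5/3)/(t - 9)


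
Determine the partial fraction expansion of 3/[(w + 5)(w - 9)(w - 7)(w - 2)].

Using Heaviside cover-up: (-1/392)/(w + 5) + (3/196)/(w - 9) - (1/40)/(w - 7) + (3/245)/(w - 2)


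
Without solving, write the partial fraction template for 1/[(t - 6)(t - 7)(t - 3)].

Three distinct linear factors: P/(t - 6) + Q/(t - 7) + R/(t - 3)


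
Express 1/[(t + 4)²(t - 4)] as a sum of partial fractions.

Cover-up at t=4: R = 1/(4 + 4)² = 1/64. Cover-up at t=-4: Q = 1/(-4 - 4) = -1/8. Comparing t² coeff: P = -R = -1/64
Result: (-1/64)/(t + 4) - (1/8)/(t + 4)² + (1/64)/(t - 4)


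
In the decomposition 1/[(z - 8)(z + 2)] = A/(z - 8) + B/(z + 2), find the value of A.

Cover-up at z = 8: A = 1/(8 + 2) = 1/10


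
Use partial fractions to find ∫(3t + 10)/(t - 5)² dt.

Decompose: A = 3, B = 3·5 + 10 = 25, so (3t + 10)/(t - 5)² = 3/(t - 5) + 25/(t - 5)². Integrate: ∫ A/(t - 5) dt = 3 ln|(t - 5)|; ∫ B/(t - 5)² dt = -25/(t - 5). Sum: 3 ln|(t - 5)| - 25/(t - 5) + C


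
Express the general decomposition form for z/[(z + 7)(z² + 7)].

Linear + irreducible quadratic: P/(z + 7) + (Qz + R)/(z² + 7)


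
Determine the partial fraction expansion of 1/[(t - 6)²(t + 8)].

Cover-up at t=-8: C = 1/(-8 - 6)² = 1/196. Cover-up at t=6: B = 1/(6 + 8) = 1/14. Comparing t² coeff: A = -C = -1/196
Result: (-1/196)/(t - 6) + (1/14)/(t - 6)² + (1/196)/(t + 8)


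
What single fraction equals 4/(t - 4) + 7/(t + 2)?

Common denominator (t - 4)(t + 2). Numerator: 4(t + 2) + 7(t - 4) = (4t + 8) + (7t - 28) = 11t - 20
Result: (11t - 20)/[(t - 4)(t + 2)]


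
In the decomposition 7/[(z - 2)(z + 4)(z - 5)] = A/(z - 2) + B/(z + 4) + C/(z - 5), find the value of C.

Cover-up at z = 5: C = 7/[(5 - 2)(5 + 4)] = 7/[(3)(9)] = 7/27


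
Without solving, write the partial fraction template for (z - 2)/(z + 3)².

Repeated linear factor: α/(z + 3) + β/(z + 3)²


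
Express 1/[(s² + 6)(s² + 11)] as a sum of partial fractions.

Coefficient matching gives α = γ = 0, β = 1/(11-6) = 1/5, δ = -β = -1/5
Result: (1/5)/(s² + 6) - (1/5)/(s² + 11)


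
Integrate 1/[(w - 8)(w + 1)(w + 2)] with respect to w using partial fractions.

Cover-up: α = 1/90, β = -1/9, γ = 1/10. Decomposition: (1/90)/(w - 8) - (1/9)/(w + 1) + (1/10)/(w + 2). Integrate each term: (1/90) ln|(w - 8)| - (1/9) ln|(w + 1)| + (1/10) ln|(w + 2)| + C


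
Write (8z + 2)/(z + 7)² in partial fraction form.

(8z + 2) = α(z + 7) + β. At z = -7: β = 8·(-7) + 2 = -54. Coeff of z: α = 8
Result: 8/(z + 7) - 54/(z + 7)²


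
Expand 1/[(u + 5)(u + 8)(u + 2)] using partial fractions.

Using cover-up method: α = -1/9, β = 1/18, γ = 1/18
Result: (-1/9)/(u + 5) + (1/18)/(u + 8) + (1/18)/(u + 2)


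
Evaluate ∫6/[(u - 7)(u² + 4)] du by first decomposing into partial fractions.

Cover-up at u=7: α = 6/(7²+4) = 6/53. Coeff matching: β = -6/53, γ = -42/53. Decomposition: (6/53)/(u - 7) - ((6/53)u + 42/53)/(u² + 4). Integrate: linear → ln, quadratic → (1/2)ln + arctan: (6/53) ln|(u - 7)| - (3/53) ln(u² + 4) - (21/53) arctan(u/2) + C


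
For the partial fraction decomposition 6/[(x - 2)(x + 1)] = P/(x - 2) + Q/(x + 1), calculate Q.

Cover-up at x = -1: Q = 6/(-1 - 2) = -6/3 = -2


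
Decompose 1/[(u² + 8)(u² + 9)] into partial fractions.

Coefficient matching gives α = γ = 0, β = 1/(9-8) = 1, δ = -β = -1
Result: 1/(u² + 8) - 1/(u² + 9)


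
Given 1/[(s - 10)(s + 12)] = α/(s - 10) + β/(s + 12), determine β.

Cover-up at s = -12: β = 1/(-12 - 10) = -1/22


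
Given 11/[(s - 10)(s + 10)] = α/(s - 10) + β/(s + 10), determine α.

Cover-up at s = 10: α = 11/(10 + 10) = 11/20


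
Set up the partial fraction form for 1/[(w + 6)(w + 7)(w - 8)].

Three distinct linear factors: P/(w + 6) + Q/(w + 7) + R/(w - 8)


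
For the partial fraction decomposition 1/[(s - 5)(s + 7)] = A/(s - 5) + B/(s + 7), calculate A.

Cover-up at s = 5: A = 1/(5 + 7) = 1/12


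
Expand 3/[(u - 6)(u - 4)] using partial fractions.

3/(u - 6)(u - 4) = α/(u - 6) + β/(u - 4). α = 3/(6 - 4) = 3/2, β = 3/(4 - 6) = -3/2
Result: (3/2)/(u - 6) - (3/2)/(u - 4)


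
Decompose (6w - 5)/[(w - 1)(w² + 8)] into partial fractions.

At w=1: A = (6·1 - 5)/(1² + 8) = 1/9. B = -A = -1/9, C = 6 - 1·A = 53/9
Result: (1/9)/(w - 1) - ((1/9)w - 53/9)/(w² + 8)


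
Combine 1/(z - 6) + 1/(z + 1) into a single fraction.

Common denominator (z - 6)(z + 1). Numerator: 1(z + 1) + 1(z - 6) = (z + 1) + (z - 6) = 2z - 5
Result: (2z - 5)/[(z - 6)(z + 1)]


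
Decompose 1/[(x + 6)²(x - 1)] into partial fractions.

Cover-up at x=1: γ = 1/(1 + 6)² = 1/49. Cover-up at x=-6: β = 1/(-6 - 1) = -1/7. Comparing x² coeff: α = -γ = -1/49
Result: (-1/49)/(x + 6) - (1/7)/(x + 6)² + (1/49)/(x - 1)


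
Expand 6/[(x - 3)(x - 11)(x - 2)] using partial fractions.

Using cover-up method: P = -3/4, Q = 1/12, R = 2/3
Result: (-3/4)/(x - 3) + (1/12)/(x - 11) + (2/3)/(x - 2)


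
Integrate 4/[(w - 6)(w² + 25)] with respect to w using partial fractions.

Cover-up at w=6: P = 4/(6²+25) = 4/61. Coeff matching: Q = -4/61, R = -24/61. Decomposition: (4/61)/(w - 6) - ((4/61)w + 24/61)/(w² + 25). Integrate: linear → ln, quadratic → (1/2)ln + arctan: (4/61) ln|(w - 6)| - (2/61) ln(w² + 25) - (24/305) arctan(w/5) + C


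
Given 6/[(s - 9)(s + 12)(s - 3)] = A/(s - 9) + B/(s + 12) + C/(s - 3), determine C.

Cover-up at s = 3: C = 6/[(3 - 9)(3 + 12)] = 6/[(-6)(15)] = -6/90 = -1/15


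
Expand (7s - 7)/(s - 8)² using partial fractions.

(7s - 7) = A(s - 8) + B. At s = 8: B = 7·8 - 7 = 49. Coeff of s: A = 7
Result: 7/(s - 8) + 49/(s - 8)²


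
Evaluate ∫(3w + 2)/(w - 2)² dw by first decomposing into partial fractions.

Decompose: A = 3, B = 3·2 + 2 = 8, so (3w + 2)/(w - 2)² = 3/(w - 2) + 8/(w - 2)². Integrate: ∫ A/(w - 2) dw = 3 ln|(w - 2)|; ∫ B/(w - 2)² dw = -8/(w - 2). Sum: 3 ln|(w - 2)| - 8/(w - 2) + C


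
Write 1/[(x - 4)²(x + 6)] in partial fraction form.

Cover-up at x=-6: γ = 1/(-6 - 4)² = 1/100. Cover-up at x=4: β = 1/(4 + 6) = 1/10. Comparing x² coeff: α = -γ = -1/100
Result: (-1/100)/(x - 4) + (1/10)/(x - 4)² + (1/100)/(x + 6)


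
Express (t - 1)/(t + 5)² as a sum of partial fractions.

(t - 1) = P(t + 5) + Q. At t = -5: Q = 1·(-5) - 1 = -6. Coeff of t: P = 1
Result: 1/(t + 5) - 6/(t + 5)²


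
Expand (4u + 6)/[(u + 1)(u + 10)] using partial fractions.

At u=-1: P = (4·(-1) + 6)/(-1 + 10) = 2/9. At u=-10: Q = (4·(-10) + 6)/(-10 + 1) = 34/9
Result: (2/9)/(u + 1) + (34/9)/(u + 10)


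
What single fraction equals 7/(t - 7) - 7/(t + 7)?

Common denominator (t - 7)(t + 7). Numerator: 7(t + 7) - 7(t - 7) = (7t + 49) - (7t - 49) = 98
Result: (98)/[(t - 7)(t + 7)]


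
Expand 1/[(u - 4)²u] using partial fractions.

Cover-up at u=0: C = 1/(0 - 4)² = 1/16. Cover-up at u=4: B = 1/(4 - 0) = 1/4. Comparing u² coeff: A = -C = -1/16
Result: (-1/16)/(u - 4) + (1/4)/(u - 4)² + (1/16)/u


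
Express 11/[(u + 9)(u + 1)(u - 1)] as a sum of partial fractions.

Using cover-up method: α = 11/80, β = -11/16, γ = 11/20
Result: (11/80)/(u + 9) - (11/16)/(u + 1) + (11/20)/(u - 1)


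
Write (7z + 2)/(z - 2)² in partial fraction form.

(7z + 2) = A(z - 2) + B. At z = 2: B = 7·2 + 2 = 16. Coeff of z: A = 7
Result: 7/(z - 2) + 16/(z - 2)²


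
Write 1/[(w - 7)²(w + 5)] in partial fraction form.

Cover-up at w=-5: R = 1/(-5 - 7)² = 1/144. Cover-up at w=7: Q = 1/(7 + 5) = 1/12. Comparing w² coeff: P = -R = -1/144
Result: (-1/144)/(w - 7) + (1/12)/(w - 7)² + (1/144)/(w + 5)


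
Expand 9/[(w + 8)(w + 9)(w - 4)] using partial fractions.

Using cover-up method: P = -3/4, Q = 9/13, R = 3/52
Result: (-3/4)/(w + 8) + (9/13)/(w + 9) + (3/52)/(w - 4)


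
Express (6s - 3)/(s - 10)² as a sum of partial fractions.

(6s - 3) = α(s - 10) + β. At s = 10: β = 6·10 - 3 = 57. Coeff of s: α = 6
Result: 6/(s - 10) + 57/(s - 10)²


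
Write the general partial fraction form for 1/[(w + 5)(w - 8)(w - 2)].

Three distinct linear factors: α/(w + 5) + β/(w - 8) + γ/(w - 2)


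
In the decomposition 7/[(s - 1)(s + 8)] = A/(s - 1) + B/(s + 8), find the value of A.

Cover-up at s = 1: A = 7/(1 + 8) = 7/9


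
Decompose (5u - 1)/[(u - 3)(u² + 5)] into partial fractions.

At u=3: A = (5·3 - 1)/(3² + 5) = 1. B = -A = -1, C = 5 - 3·A = 2
Result: 1/(u - 3) - (u - 2)/(u² + 5)


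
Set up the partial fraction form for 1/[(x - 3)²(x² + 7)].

Repeated linear + quadratic: A/(x - 3) + B/(x - 3)² + (Cx + D)/(x² + 7)


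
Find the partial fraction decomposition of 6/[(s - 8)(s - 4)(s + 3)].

Using cover-up method: P = 3/22, Q = -3/14, R = 6/77
Result: (3/22)/(s - 8) - (3/14)/(s - 4) + (6/77)/(s + 3)


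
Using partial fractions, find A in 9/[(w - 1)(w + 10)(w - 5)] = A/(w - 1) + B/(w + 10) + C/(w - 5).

Cover-up at w = 1: A = 9/[(1 + 10)(1 - 5)] = 9/[(11)(-4)] = -9/44


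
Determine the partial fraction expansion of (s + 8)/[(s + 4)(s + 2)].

At s=-4: A = (1·(-4) + 8)/(-4 + 2) = -2. At s=-2: B = (1·(-2) + 8)/(-2 + 4) = 3
Result: -2/(s + 4) + 3/(s + 2)


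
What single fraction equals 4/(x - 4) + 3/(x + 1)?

Common denominator (x - 4)(x + 1). Numerator: 4(x + 1) + 3(x - 4) = (4x + 4) + (3x - 12) = 7x - 8
Result: (7x - 8)/[(x - 4)(x + 1)]


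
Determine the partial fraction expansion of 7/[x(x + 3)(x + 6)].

Using cover-up method: α = 7/18, β = -7/9, γ = 7/18
Result: (7/18)/x - (7/9)/(x + 3) + (7/18)/(x + 6)


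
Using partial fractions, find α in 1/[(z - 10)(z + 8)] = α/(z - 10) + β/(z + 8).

Cover-up at z = 10: α = 1/(10 + 8) = 1/18


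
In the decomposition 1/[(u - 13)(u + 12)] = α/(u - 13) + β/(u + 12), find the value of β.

Cover-up at u = -12: β = 1/(-12 - 13) = -1/25


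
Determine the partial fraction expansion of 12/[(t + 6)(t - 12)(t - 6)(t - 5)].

Using Heaviside cover-up: (-1/198)/(t + 6) + (1/63)/(t - 12) - (1/6)/(t - 6) + (12/77)/(t - 5)


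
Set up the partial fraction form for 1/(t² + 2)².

Repeated quadratic factor: (At + B)/(t² + 2) + (Ct + D)/(t² + 2)²


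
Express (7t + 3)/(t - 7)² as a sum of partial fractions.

(7t + 3) = α(t - 7) + β. At t = 7: β = 7·7 + 3 = 52. Coeff of t: α = 7
Result: 7/(t - 7) + 52/(t - 7)²


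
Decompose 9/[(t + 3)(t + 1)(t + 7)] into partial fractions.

Using cover-up method: A = -9/8, B = 3/4, C = 3/8
Result: (-9/8)/(t + 3) + (3/4)/(t + 1) + (3/8)/(t + 7)


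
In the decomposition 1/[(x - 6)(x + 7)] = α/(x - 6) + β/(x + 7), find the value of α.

Cover-up at x = 6: α = 1/(6 + 7) = 1/13


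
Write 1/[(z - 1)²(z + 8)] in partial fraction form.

Cover-up at z=-8: C = 1/(-8 - 1)² = 1/81. Cover-up at z=1: B = 1/(1 + 8) = 1/9. Comparing z² coeff: A = -C = -1/81
Result: (-1/81)/(z - 1) + (1/9)/(z - 1)² + (1/81)/(z + 8)


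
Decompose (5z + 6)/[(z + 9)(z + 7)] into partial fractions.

At z=-9: α = (5·(-9) + 6)/(-9 + 7) = 39/2. At z=-7: β = (5·(-7) + 6)/(-7 + 9) = -29/2
Result: (39/2)/(z + 9) - (29/2)/(z + 7)


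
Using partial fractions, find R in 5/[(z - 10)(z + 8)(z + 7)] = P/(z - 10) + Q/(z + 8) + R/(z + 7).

Cover-up at z = -7: R = 5/[(-7 - 10)(-7 + 8)] = 5/[(-17)(1)] = -5/17


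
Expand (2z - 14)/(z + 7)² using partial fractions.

(2z - 14) = P(z + 7) + Q. At z = -7: Q = 2·(-7) - 14 = -28. Coeff of z: P = 2
Result: 2/(z + 7) - 28/(z + 7)²


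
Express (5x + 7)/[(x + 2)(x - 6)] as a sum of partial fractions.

At x=-2: P = (5·(-2) + 7)/(-2 - 6) = 3/8. At x=6: Q = (5·6 + 7)/(6 + 2) = 37/8
Result: (3/8)/(x + 2) + (37/8)/(x - 6)


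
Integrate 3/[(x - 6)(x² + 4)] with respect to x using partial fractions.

Cover-up at x=6: α = 3/(6²+4) = 3/40. Coeff matching: β = -3/40, γ = -9/20. Decomposition: (3/40)/(x - 6) - ((3/40)x + 9/20)/(x² + 4). Integrate: linear → ln, quadratic → (1/2)ln + arctan: (3/40) ln|(x - 6)| - (3/80) ln(x² + 4) - (9/40) arctan(x/2) + C


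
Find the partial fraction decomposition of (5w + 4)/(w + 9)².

(5w + 4) = P(w + 9) + Q. At w = -9: Q = 5·(-9) + 4 = -41. Coeff of w: P = 5
Result: 5/(w + 9) - 41/(w + 9)²


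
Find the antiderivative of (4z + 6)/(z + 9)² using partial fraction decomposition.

Decompose: A = 4, B = 4·(-9) + 6 = -30, so (4z + 6)/(z + 9)² = 4/(z + 9) - 30/(z + 9)². Integrate: ∫ A/(z + 9) dz = 4 ln|(z + 9)|; ∫ B/(z + 9)² dz = 30/(z + 9). Sum: 4 ln|(z + 9)| + 30/(z + 9) + C


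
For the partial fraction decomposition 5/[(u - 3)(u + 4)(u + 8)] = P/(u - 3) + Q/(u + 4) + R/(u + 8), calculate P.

Cover-up at u = 3: P = 5/[(3 + 4)(3 + 8)] = 5/[(7)(11)] = 5/77


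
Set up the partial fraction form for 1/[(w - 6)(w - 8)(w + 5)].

Three distinct linear factors: α/(w - 6) + β/(w - 8) + γ/(w + 5)


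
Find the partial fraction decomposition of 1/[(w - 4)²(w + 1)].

Cover-up at w=-1: γ = 1/(-1 - 4)² = 1/25. Cover-up at w=4: β = 1/(4 + 1) = 1/5. Comparing w² coeff: α = -γ = -1/25
Result: (-1/25)/(w - 4) + (1/5)/(w - 4)² + (1/25)/(w + 1)


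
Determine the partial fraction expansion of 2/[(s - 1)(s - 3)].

2/(s - 1)(s - 3) = P/(s - 1) + Q/(s - 3). P = 2/(1 - 3) = -1, Q = 2/(3 - 1) = 1
Result: -1/(s - 1) + 1/(s - 3)


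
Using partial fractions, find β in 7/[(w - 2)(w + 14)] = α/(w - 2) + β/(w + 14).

Cover-up at w = -14: β = 7/(-14 - 2) = -7/16


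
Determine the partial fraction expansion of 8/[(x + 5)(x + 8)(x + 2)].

Using cover-up method: α = -8/9, β = 4/9, γ = 4/9
Result: (-8/9)/(x + 5) + (4/9)/(x + 8) + (4/9)/(x + 2)


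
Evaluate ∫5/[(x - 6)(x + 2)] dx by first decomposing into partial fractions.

Decompose: 5/[(x - 6)(x + 2)] = (5/8)/(x - 6) - (5/8)/(x + 2). Integrate each term: (5/8) ln|(x - 6)| - (5/8) ln|(x + 2)| + C


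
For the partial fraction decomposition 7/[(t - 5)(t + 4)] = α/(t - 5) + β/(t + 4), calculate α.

Cover-up at t = 5: α = 7/(5 + 4) = 7/9


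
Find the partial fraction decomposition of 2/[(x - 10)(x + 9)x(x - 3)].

Using Heaviside cover-up: (1/665)/(x - 10) - (1/1026)/(x + 9) + (1/135)/x - (1/126)/(x - 3)


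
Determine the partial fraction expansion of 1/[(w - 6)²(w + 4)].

Cover-up at w=-4: γ = 1/(-4 - 6)² = 1/100. Cover-up at w=6: β = 1/(6 + 4) = 1/10. Comparing w² coeff: α = -γ = -1/100
Result: (-1/100)/(w - 6) + (1/10)/(w - 6)² + (1/100)/(w + 4)


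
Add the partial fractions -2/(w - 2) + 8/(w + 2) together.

Common denominator (w - 2)(w + 2). Numerator: -2(w + 2) + 8(w - 2) = (-2w - 4) + (8w - 16) = 6w - 20
Result: (6w - 20)/[(w - 2)(w + 2)]


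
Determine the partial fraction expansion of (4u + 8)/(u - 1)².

(4u + 8) = P(u - 1) + Q. At u = 1: Q = 4·1 + 8 = 12. Coeff of u: P = 4
Result: 4/(u - 1) + 12/(u - 1)²


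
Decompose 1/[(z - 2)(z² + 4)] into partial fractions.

Cover-up at z = 2: A = 1/(2² + 4) = 1/8. Then B = -A = -1/8, C = -A·(0 + 2) = -1/4
Result: (1/8)/(z - 2) - ((1/8)z + 1/4)/(z² + 4)


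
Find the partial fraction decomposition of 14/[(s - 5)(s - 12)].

14/(s - 5)(s - 12) = A/(s - 5) + B/(s - 12). A = 14/(5 - 12) = -2, B = 14/(12 - 5) = 2
Result: -2/(s - 5) + 2/(s - 12)


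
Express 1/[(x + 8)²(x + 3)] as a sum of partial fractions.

Cover-up at x=-3: γ = 1/(-3 + 8)² = 1/25. Cover-up at x=-8: β = 1/(-8 + 3) = -1/5. Comparing x² coeff: α = -γ = -1/25
Result: (-1/25)/(x + 8) - (1/5)/(x + 8)² + (1/25)/(x + 3)


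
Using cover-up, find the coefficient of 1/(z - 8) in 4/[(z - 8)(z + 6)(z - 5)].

Cover (z - 8), set z=8: 4/[(8 + 6)(8 - 5)] = 2/21


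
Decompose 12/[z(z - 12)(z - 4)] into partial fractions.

Using cover-up method: P = 1/4, Q = 1/8, R = -3/8
Result: (1/4)/z + (1/8)/(z - 12) - (3/8)/(z - 4)


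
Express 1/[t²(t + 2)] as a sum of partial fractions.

Cover-up at t=-2: γ = 1/(-2 - 0)² = 1/4. Cover-up at t=0: β = 1/(0 + 2) = 1/2. Comparing t² coeff: α = -γ = -1/4
Result: (-1/4)/t + (1/2)/t² + (1/4)/(t + 2)


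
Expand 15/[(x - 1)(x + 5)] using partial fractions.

15/(x - 1)(x + 5) = α/(x - 1) + β/(x + 5). α = 15/(1 + 5) = 5/2, β = 15/(-5 - 1) = -5/2
Result: (5/2)/(x - 1) - (5/2)/(x + 5)


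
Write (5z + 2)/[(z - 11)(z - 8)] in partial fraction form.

At z=11: α = (5·11 + 2)/(11 - 8) = 19. At z=8: β = (5·8 + 2)/(8 - 11) = -14
Result: 19/(z - 11) - 14/(z - 8)


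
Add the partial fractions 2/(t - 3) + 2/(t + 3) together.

Common denominator (t - 3)(t + 3). Numerator: 2(t + 3) + 2(t - 3) = (2t + 6) + (2t - 6) = 4t
Result: (4t)/[(t - 3)(t + 3)]


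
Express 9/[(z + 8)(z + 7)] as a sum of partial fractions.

9/(z + 8)(z + 7) = P/(z + 8) + Q/(z + 7). P = 9/(-8 + 7) = -9, Q = 9/(-7 + 8) = 9
Result: -9/(z + 8) + 9/(z + 7)


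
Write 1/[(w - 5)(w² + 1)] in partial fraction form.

Cover-up at w = 5: A = 1/(5² + 1) = 1/26. Then B = -A = -1/26, C = -A·(0 + 5) = -5/26
Result: (1/26)/(w - 5) - ((1/26)w + 5/26)/(w² + 1)


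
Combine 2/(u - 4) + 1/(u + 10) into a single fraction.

Common denominator (u - 4)(u + 10). Numerator: 2(u + 10) + 1(u - 4) = (2u + 20) + (u - 4) = 3u + 16
Result: (3u + 16)/[(u - 4)(u + 10)]


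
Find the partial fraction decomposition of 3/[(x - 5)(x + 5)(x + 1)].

Using cover-up method: α = 1/20, β = 3/40, γ = -1/8
Result: (1/20)/(x - 5) + (3/40)/(x + 5) - (1/8)/(x + 1)


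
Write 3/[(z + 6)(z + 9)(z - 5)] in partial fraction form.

Using cover-up method: A = -1/11, B = 1/14, C = 3/154
Result: (-1/11)/(z + 6) + (1/14)/(z + 9) + (3/154)/(z - 5)


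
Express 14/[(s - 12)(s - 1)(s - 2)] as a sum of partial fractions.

Using cover-up method: α = 7/55, β = 14/11, γ = -7/5
Result: (7/55)/(s - 12) + (14/11)/(s - 1) - (7/5)/(s - 2)


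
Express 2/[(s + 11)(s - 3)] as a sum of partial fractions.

2/(s + 11)(s - 3) = P/(s + 11) + Q/(s - 3). P = 2/(-11 - 3) = -1/7, Q = 2/(3 + 11) = 1/7
Result: (-1/7)/(s + 11) + (1/7)/(s - 3)


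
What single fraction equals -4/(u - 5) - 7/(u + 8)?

Common denominator (u - 5)(u + 8). Numerator: -4(u + 8) - 7(u - 5) = (-4u - 32) - (7u - 35) = -11u + 3
Result: (-11u + 3)/[(u - 5)(u + 8)]


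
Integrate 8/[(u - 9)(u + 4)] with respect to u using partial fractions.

Decompose: 8/[(u - 9)(u + 4)] = (8/13)/(u - 9) - (8/13)/(u + 4). Integrate each term: (8/13) ln|(u - 9)| - (8/13) ln|(u + 4)| + C


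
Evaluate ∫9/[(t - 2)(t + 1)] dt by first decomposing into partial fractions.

Decompose: 9/[(t - 2)(t + 1)] = 3/(t - 2) - 3/(t + 1). Integrate each term: 3 ln|(t - 2)| - 3 ln|(t + 1)| + C


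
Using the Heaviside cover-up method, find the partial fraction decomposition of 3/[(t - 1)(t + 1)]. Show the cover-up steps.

Cover (t - 1): set t=1, get P = 3/(1 + 1) = 3/2. Cover (t + 1): set t=-1, get Q = 3/(-1 - 1) = -3/2.
Result: (3/2)/(t - 1) - (3/2)/(t + 1)


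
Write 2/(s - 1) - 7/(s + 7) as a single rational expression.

Common denominator (s - 1)(s + 7). Numerator: 2(s + 7) - 7(s - 1) = (2s + 14) - (7s - 7) = -5s + 21
Result: (-5s + 21)/[(s - 1)(s + 7)]


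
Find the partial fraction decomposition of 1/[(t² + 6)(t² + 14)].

Coefficient matching gives P = R = 0, Q = 1/(14-6) = 1/8, S = -Q = -1/8
Result: (1/8)/(t² + 6) - (1/8)/(t² + 14)


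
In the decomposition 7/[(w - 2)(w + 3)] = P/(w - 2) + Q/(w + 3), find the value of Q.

Cover-up at w = -3: Q = 7/(-3 - 2) = -7/5


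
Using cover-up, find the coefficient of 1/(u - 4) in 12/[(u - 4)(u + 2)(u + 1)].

Cover (u - 4), set u=4: 12/[(4 + 2)(4 + 1)] = 2/5


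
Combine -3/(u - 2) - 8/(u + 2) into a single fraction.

Common denominator (u - 2)(u + 2). Numerator: -3(u + 2) - 8(u - 2) = (-3u - 6) - (8u - 16) = -11u + 10
Result: (-11u + 10)/[(u - 2)(u + 2)]


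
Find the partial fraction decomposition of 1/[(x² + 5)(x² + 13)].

Coefficient matching gives α = γ = 0, β = 1/(13-5) = 1/8, δ = -β = -1/8
Result: (1/8)/(x² + 5) - (1/8)/(x² + 13)


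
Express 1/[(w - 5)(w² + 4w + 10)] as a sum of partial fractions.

Cover-up at w = 5: α = 1/(5² + 4·5 + 10) = 1/55. Then β = -α = -1/55, γ = -α·(4 + 5) = -9/55
Result: (1/55)/(w - 5) - ((1/55)w + 9/55)/(w² + 4w + 10)


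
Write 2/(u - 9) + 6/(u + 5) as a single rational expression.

Common denominator (u - 9)(u + 5). Numerator: 2(u + 5) + 6(u - 9) = (2u + 10) + (6u - 54) = 8u - 44
Result: (8u - 44)/[(u - 9)(u + 5)]


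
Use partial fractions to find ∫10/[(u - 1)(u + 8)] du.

Decompose: 10/[(u - 1)(u + 8)] = (10/9)/(u - 1) - (10/9)/(u + 8). Integrate each term: (10/9) ln|(u - 1)| - (10/9) ln|(u + 8)| + C


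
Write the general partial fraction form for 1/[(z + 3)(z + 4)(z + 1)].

Three distinct linear factors: A/(z + 3) + B/(z + 4) + C/(z + 1)


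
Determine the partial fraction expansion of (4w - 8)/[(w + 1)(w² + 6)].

At w=-1: α = (4·(-1) - 8)/((-1)² + 6) = -12/7. β = -α = 12/7, γ = 4 - (-1)·α = 16/7
Result: (-12/7)/(w + 1) + ((12/7)w + 16/7)/(w² + 6)


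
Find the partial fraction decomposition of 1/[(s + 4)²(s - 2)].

Cover-up at s=2: R = 1/(2 + 4)² = 1/36. Cover-up at s=-4: Q = 1/(-4 - 2) = -1/6. Comparing s² coeff: P = -R = -1/36
Result: (-1/36)/(s + 4) - (1/6)/(s + 4)² + (1/36)/(s - 2)


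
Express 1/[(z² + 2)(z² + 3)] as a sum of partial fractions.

Coefficient matching gives α = γ = 0, β = 1/(3-2) = 1, δ = -β = -1
Result: 1/(z² + 2) - 1/(z² + 3)


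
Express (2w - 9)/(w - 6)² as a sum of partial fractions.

(2w - 9) = α(w - 6) + β. At w = 6: β = 2·6 - 9 = 3. Coeff of w: α = 2
Result: 2/(w - 6) + 3/(w - 6)²


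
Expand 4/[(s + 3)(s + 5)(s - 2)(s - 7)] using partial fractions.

Using Heaviside cover-up: (1/25)/(s + 3) - (1/42)/(s + 5) - (4/175)/(s - 2) + (1/150)/(s - 7)


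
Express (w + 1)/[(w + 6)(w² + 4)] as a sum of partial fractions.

At w=-6: A = (1·(-6) + 1)/((-6)² + 4) = -1/8. B = -A = 1/8, C = 1 - (-6)·A = 1/4
Result: (-1/8)/(w + 6) + ((1/8)w + 1/4)/(w² + 4)


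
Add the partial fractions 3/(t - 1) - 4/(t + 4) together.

Common denominator (t - 1)(t + 4). Numerator: 3(t + 4) - 4(t - 1) = (3t + 12) - (4t - 4) = -t + 16
Result: (-t + 16)/[(t - 1)(t + 4)]


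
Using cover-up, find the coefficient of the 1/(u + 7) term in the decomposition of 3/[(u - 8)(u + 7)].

Cover (u + 7), set u=-7: 3/((u - 8) at u=-7) = 3/(-15) = -1/5


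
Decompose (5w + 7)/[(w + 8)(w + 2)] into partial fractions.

At w=-8: P = (5·(-8) + 7)/(-8 + 2) = 11/2. At w=-2: Q = (5·(-2) + 7)/(-2 + 8) = -1/2
Result: (11/2)/(w + 8) - (1/2)/(w + 2)


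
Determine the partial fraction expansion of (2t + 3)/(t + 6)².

(2t + 3) = A(t + 6) + B. At t = -6: B = 2·(-6) + 3 = -9. Coeff of t: A = 2
Result: 2/(t + 6) - 9/(t + 6)²


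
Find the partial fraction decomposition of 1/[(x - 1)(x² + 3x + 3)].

Cover-up at x = 1: P = 1/(1² + 3·1 + 3) = 1/7. Then Q = -P = -1/7, R = -P·(3 + 1) = -4/7
Result: (1/7)/(x - 1) - ((1/7)x + 4/7)/(x² + 3x + 3)


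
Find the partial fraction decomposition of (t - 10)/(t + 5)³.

(t - 10) = α(t + 5)² + β(t + 5) + γ. At t = -5: γ = 1·(-5) - 10 = -15. Coefficients: α = 0, β = 1
Result: 1/(t + 5)² - 15/(t + 5)³


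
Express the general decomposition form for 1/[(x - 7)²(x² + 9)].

Repeated linear + quadratic: A/(x - 7) + B/(x - 7)² + (Cx + D)/(x² + 9)


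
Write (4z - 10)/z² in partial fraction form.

(4z - 10) = Pz + Q. At z = 0: Q = 4·0 - 10 = -10. Coeff of z: P = 4
Result: 4/z - 10/z²


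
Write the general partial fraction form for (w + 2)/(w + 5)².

Repeated linear factor: α/(w + 5) + β/(w + 5)²


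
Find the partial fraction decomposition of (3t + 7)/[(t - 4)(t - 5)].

At t=4: P = (3·4 + 7)/(4 - 5) = -19. At t=5: Q = (3·5 + 7)/(5 - 4) = 22
Result: -19/(t - 4) + 22/(t - 5)


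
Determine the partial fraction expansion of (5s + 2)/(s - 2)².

(5s + 2) = α(s - 2) + β. At s = 2: β = 5·2 + 2 = 12. Coeff of s: α = 5
Result: 5/(s - 2) + 12/(s - 2)²


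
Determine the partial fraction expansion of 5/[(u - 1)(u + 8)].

5/(u - 1)(u + 8) = A/(u - 1) + B/(u + 8). A = 5/(1 + 8) = 5/9, B = 5/(-8 - 1) = -5/9
Result: (5/9)/(u - 1) - (5/9)/(u + 8)


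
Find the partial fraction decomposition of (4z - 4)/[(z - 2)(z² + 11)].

At z=2: A = (4·2 - 4)/(2² + 11) = 4/15. B = -A = -4/15, C = 4 - 2·A = 52/15
Result: (4/15)/(z - 2) - ((4/15)z - 52/15)/(z² + 11)


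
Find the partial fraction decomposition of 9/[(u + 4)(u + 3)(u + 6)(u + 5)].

Using Heaviside cover-up: (-9/2)/(u + 4) + (3/2)/(u + 3) - (3/2)/(u + 6) + (9/2)/(u + 5)


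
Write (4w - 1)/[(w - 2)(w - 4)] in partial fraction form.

At w=2: α = (4·2 - 1)/(2 - 4) = -7/2. At w=4: β = (4·4 - 1)/(4 - 2) = 15/2
Result: (-7/2)/(w - 2) + (15/2)/(w - 4)


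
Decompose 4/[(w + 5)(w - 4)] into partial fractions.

4/(w + 5)(w - 4) = A/(w + 5) + B/(w - 4). A = 4/(-5 - 4) = -4/9, B = 4/(4 + 5) = 4/9
Result: (-4/9)/(w + 5) + (4/9)/(w - 4)


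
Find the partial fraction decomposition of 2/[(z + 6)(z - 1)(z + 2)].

Using cover-up method: α = 1/14, β = 2/21, γ = -1/6
Result: (1/14)/(z + 6) + (2/21)/(z - 1) - (1/6)/(z + 2)


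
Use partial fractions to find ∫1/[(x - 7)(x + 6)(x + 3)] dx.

Cover-up: P = 1/130, Q = 1/39, R = -1/30. Decomposition: (1/130)/(x - 7) + (1/39)/(x + 6) - (1/30)/(x + 3). Integrate each term: (1/130) ln|(x - 7)| + (1/39) ln|(x + 6)| - (1/30) ln|(x + 3)| + C


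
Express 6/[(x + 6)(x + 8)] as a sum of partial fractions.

6/(x + 6)(x + 8) = α/(x + 6) + β/(x + 8). α = 6/(-6 + 8) = 3, β = 6/(-8 + 6) = -3
Result: 3/(x + 6) - 3/(x + 8)


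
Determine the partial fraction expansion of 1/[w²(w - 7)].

Cover-up at w=7: C = 1/(7 - 0)² = 1/49. Cover-up at w=0: B = 1/(0 - 7) = -1/7. Comparing w² coeff: A = -C = -1/49
Result: (-1/49)/w - (1/7)/w² + (1/49)/(w - 7)


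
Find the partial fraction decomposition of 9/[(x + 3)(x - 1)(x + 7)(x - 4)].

Using Heaviside cover-up: (9/112)/(x + 3) - (3/32)/(x - 1) - (9/352)/(x + 7) + (3/77)/(x - 4)


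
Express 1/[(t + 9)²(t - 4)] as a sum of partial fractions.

Cover-up at t=4: R = 1/(4 + 9)² = 1/169. Cover-up at t=-9: Q = 1/(-9 - 4) = -1/13. Comparing t² coeff: P = -R = -1/169
Result: (-1/169)/(t + 9) - (1/13)/(t + 9)² + (1/169)/(t - 4)


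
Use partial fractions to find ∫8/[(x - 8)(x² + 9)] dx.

Cover-up at x=8: A = 8/(8²+9) = 8/73. Coeff matching: B = -8/73, C = -64/73. Decomposition: (8/73)/(x - 8) - ((8/73)x + 64/73)/(x² + 9). Integrate: linear → ln, quadratic → (1/2)ln + arctan: (8/73) ln|(x - 8)| - (4/73) ln(x² + 9) - (64/219) arctan(x/3) + C


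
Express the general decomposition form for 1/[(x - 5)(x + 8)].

Distinct linear factors: A/(x - 5) + B/(x + 8)


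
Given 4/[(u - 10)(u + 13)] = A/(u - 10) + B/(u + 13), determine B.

Cover-up at u = -13: B = 4/(-13 - 10) = -4/23


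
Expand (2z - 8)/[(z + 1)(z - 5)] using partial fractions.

At z=-1: α = (2·(-1) - 8)/(-1 - 5) = 5/3. At z=5: β = (2·5 - 8)/(5 + 1) = 1/3
Result: (5/3)/(z + 1) + (1/3)/(z - 5)


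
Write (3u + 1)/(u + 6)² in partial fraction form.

(3u + 1) = α(u + 6) + β. At u = -6: β = 3·(-6) + 1 = -17. Coeff of u: α = 3
Result: 3/(u + 6) - 17/(u + 6)²


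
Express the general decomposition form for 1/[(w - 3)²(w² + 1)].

Repeated linear + quadratic: α/(w - 3) + β/(w - 3)² + (γw + δ)/(w² + 1)


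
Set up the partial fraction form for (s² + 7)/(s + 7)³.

Repeated linear factor (power 3): α/(s + 7) + β/(s + 7)² + γ/(s + 7)³


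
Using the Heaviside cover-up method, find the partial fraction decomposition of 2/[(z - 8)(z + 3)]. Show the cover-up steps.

Cover (z - 8): set z=8, get A = 2/(8 + 3) = 2/11. Cover (z + 3): set z=-3, get B = 2/(-3 - 8) = -2/11.
Result: (2/11)/(z - 8) - (2/11)/(z + 3)


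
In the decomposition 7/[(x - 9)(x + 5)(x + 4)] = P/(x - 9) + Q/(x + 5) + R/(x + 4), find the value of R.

Cover-up at x = -4: R = 7/[(-4 - 9)(-4 + 5)] = 7/[(-13)(1)] = -7/13


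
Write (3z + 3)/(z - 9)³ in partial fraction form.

(3z + 3) = A(z - 9)² + B(z - 9) + C. At z = 9: C = 3·9 + 3 = 30. Coefficients: A = 0, B = 3
Result: 3/(z - 9)² + 30/(z - 9)³


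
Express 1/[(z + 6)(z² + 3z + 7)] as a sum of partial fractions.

Cover-up at z = -6: A = 1/((-6)² + 3·(-6) + 7) = 1/25. Then B = -A = -1/25, C = -A·(3 - 6) = 3/25
Result: (1/25)/(z + 6) - ((1/25)z - 3/25)/(z² + 3z + 7)


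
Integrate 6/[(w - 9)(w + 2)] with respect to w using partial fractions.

Decompose: 6/[(w - 9)(w + 2)] = (6/11)/(w - 9) - (6/11)/(w + 2). Integrate each term: (6/11) ln|(w - 9)| - (6/11) ln|(w + 2)| + C


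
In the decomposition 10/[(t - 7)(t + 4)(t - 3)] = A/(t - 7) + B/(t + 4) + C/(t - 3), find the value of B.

Cover-up at t = -4: B = 10/[(-4 - 7)(-4 - 3)] = 10/[(-11)(-7)] = 10/77


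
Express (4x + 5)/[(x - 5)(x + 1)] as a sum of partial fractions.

At x=5: α = (4·5 + 5)/(5 + 1) = 25/6. At x=-1: β = (4·(-1) + 5)/(-1 - 5) = -1/6
Result: (25/6)/(x - 5) - (1/6)/(x + 1)


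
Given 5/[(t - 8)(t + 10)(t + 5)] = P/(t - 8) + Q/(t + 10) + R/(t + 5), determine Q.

Cover-up at t = -10: Q = 5/[(-10 - 8)(-10 + 5)] = 5/[(-18)(-5)] = 5/90 = 1/18


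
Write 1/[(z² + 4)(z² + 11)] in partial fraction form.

Coefficient matching gives α = γ = 0, β = 1/(11-4) = 1/7, δ = -β = -1/7
Result: (1/7)/(z² + 4) - (1/7)/(z² + 11)


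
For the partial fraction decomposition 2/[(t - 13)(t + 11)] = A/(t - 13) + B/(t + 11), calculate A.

Cover-up at t = 13: A = 2/(13 + 11) = 2/24 = 1/12


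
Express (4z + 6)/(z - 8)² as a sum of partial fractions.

(4z + 6) = P(z - 8) + Q. At z = 8: Q = 4·8 + 6 = 38. Coeff of z: P = 4
Result: 4/(z - 8) + 38/(z - 8)²


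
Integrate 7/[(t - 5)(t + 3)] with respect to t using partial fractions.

Decompose: 7/[(t - 5)(t + 3)] = (7/8)/(t - 5) - (7/8)/(t + 3). Integrate each term: (7/8) ln|(t - 5)| - (7/8) ln|(t + 3)| + C


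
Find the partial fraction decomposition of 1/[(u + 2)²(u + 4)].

Cover-up at u=-4: γ = 1/(-4 + 2)² = 1/4. Cover-up at u=-2: β = 1/(-2 + 4) = 1/2. Comparing u² coeff: α = -γ = -1/4
Result: (-1/4)/(u + 2) + (1/2)/(u + 2)² + (1/4)/(u + 4)


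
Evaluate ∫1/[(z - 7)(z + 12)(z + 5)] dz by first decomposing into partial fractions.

Cover-up: A = 1/228, B = 1/133, C = -1/84. Decomposition: (1/228)/(z - 7) + (1/133)/(z + 12) - (1/84)/(z + 5). Integrate each term: (1/228) ln|(z - 7)| + (1/133) ln|(z + 12)| - (1/84) ln|(z + 5)| + C


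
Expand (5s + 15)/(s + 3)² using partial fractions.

(5s + 15) = P(s + 3) + Q. At s = -3: Q = 5·(-3) + 15 = 0. Coeff of s: P = 5
Result: 5/(s + 3)


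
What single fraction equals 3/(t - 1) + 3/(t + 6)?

Common denominator (t - 1)(t + 6). Numerator: 3(t + 6) + 3(t - 1) = (3t + 18) + (3t - 3) = 6t + 15
Result: (6t + 15)/[(t - 1)(t + 6)]


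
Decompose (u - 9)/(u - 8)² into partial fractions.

(u - 9) = A(u - 8) + B. At u = 8: B = 1·8 - 9 = -1. Coeff of u: A = 1
Result: 1/(u - 8) - 1/(u - 8)²


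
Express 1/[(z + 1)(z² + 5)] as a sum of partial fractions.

Cover-up at z = -1: A = 1/((-1)² + 5) = 1/6. Then B = -A = -1/6, C = -A·(0 - 1) = 1/6
Result: (1/6)/(z + 1) - ((1/6)z - 1/6)/(z² + 5)


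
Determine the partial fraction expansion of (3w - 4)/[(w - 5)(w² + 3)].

At w=5: α = (3·5 - 4)/(5² + 3) = 11/28. β = -α = -11/28, γ = 3 - 5·α = 29/28
Result: (11/28)/(w - 5) - ((11/28)w - 29/28)/(w² + 3)


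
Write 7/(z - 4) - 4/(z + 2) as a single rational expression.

Common denominator (z - 4)(z + 2). Numerator: 7(z + 2) - 4(z - 4) = (7z + 14) - (4z - 16) = 3z + 30
Result: (3z + 30)/[(z - 4)(z + 2)]


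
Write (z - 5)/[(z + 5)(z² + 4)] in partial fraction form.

At z=-5: A = (1·(-5) - 5)/((-5)² + 4) = -10/29. B = -A = 10/29, C = 1 - (-5)·A = -21/29
Result: (-10/29)/(z + 5) + ((10/29)z - 21/29)/(z² + 4)


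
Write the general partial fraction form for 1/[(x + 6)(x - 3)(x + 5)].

Three distinct linear factors: α/(x + 6) + β/(x - 3) + γ/(x + 5)


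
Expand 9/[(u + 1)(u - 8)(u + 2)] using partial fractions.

Using cover-up method: P = -1, Q = 1/10, R = 9/10
Result: -1/(u + 1) + (1/10)/(u - 8) + (9/10)/(u + 2)


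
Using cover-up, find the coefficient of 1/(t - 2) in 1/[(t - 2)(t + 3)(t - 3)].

Cover (t - 2), set t=2: 1/[(2 + 3)(2 - 3)] = -1/5


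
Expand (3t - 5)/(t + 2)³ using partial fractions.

(3t - 5) = α(t + 2)² + β(t + 2) + γ. At t = -2: γ = 3·(-2) - 5 = -11. Coefficients: α = 0, β = 3
Result: 3/(t + 2)² - 11/(t + 2)³


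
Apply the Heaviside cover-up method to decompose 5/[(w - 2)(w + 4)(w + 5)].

Cover (w - 2), w=2: A = 5/[(2 + 4)(2 + 5)] = 5/42. Cover (w + 4), w=-4: B = 5/[(-4 - 2)(-4 + 5)] = -5/6. Cover (w + 5), w=-5: C = 5/[(-5 - 2)(-5 + 4)] = 5/7.
Result: (5/42)/(w - 2) - (5/6)/(w + 4) + (5/7)/(w + 5)


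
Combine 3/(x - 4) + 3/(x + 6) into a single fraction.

Common denominator (x - 4)(x + 6). Numerator: 3(x + 6) + 3(x - 4) = (3x + 18) + (3x - 12) = 6x + 6
Result: (6x + 6)/[(x - 4)(x + 6)]


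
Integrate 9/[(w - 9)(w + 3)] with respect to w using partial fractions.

Decompose: 9/[(w - 9)(w + 3)] = (3/4)/(w - 9) - (3/4)/(w + 3). Integrate each term: (3/4) ln|(w - 9)| - (3/4) ln|(w + 3)| + C


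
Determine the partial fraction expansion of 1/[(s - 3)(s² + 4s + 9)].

Cover-up at s = 3: P = 1/(3² + 4·3 + 9) = 1/30. Then Q = -P = -1/30, R = -P·(4 + 3) = -7/30
Result: (1/30)/(s - 3) - ((1/30)s + 7/30)/(s² + 4s + 9)


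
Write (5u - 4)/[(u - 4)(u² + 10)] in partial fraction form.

At u=4: A = (5·4 - 4)/(4² + 10) = 8/13. B = -A = -8/13, C = 5 - 4·A = 33/13
Result: (8/13)/(u - 4) - ((8/13)u - 33/13)/(u² + 10)


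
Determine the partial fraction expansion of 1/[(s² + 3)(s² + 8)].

Coefficient matching gives α = γ = 0, β = 1/(8-3) = 1/5, δ = -β = -1/5
Result: (1/5)/(s² + 3) - (1/5)/(s² + 8)


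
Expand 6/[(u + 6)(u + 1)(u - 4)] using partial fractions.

Using cover-up method: A = 3/25, B = -6/25, C = 3/25
Result: (3/25)/(u + 6) - (6/25)/(u + 1) + (3/25)/(u - 4)


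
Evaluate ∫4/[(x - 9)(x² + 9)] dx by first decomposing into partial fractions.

Cover-up at x=9: A = 4/(9²+9) = 2/45. Coeff matching: B = -2/45, C = -2/5. Decomposition: (2/45)/(x - 9) - ((2/45)x + 2/5)/(x² + 9). Integrate: linear → ln, quadratic → (1/2)ln + arctan: (2/45) ln|(x - 9)| - (1/45) ln(x² + 9) - (2/15) arctan(x/3) + C


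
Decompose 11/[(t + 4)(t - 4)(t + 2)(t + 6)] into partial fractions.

Using Heaviside cover-up: (11/32)/(t + 4) + (11/480)/(t - 4) - (11/48)/(t + 2) - (11/80)/(t + 6)


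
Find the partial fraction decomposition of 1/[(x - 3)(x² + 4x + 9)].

Cover-up at x = 3: P = 1/(3² + 4·3 + 9) = 1/30. Then Q = -P = -1/30, R = -P·(4 + 3) = -7/30
Result: (1/30)/(x - 3) - ((1/30)x + 7/30)/(x² + 4x + 9)


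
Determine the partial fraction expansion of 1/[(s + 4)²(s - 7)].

Cover-up at s=7: γ = 1/(7 + 4)² = 1/121. Cover-up at s=-4: β = 1/(-4 - 7) = -1/11. Comparing s² coeff: α = -γ = -1/121
Result: (-1/121)/(s + 4) - (1/11)/(s + 4)² + (1/121)/(s - 7)


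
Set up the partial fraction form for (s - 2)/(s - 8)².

Repeated linear factor: α/(s - 8) + β/(s - 8)²


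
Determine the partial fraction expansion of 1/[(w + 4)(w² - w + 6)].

Cover-up at w = -4: α = 1/((-4)² - 1·(-4) + 6) = 1/26. Then β = -α = -1/26, γ = -α·(-1 - 4) = 5/26
Result: (1/26)/(w + 4) - ((1/26)w - 5/26)/(w² - w + 6)


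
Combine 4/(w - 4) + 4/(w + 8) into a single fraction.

Common denominator (w - 4)(w + 8). Numerator: 4(w + 8) + 4(w - 4) = (4w + 32) + (4w - 16) = 8w + 16
Result: (8w + 16)/[(w - 4)(w + 8)]


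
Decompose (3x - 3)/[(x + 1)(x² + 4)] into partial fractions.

At x=-1: A = (3·(-1) - 3)/((-1)² + 4) = -6/5. B = -A = 6/5, C = 3 - (-1)·A = 9/5
Result: (-6/5)/(x + 1) + ((6/5)x + 9/5)/(x² + 4)


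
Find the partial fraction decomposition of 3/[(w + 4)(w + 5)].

3/(w + 4)(w + 5) = A/(w + 4) + B/(w + 5). A = 3/(-4 + 5) = 3, B = 3/(-5 + 4) = -3
Result: 3/(w + 4) - 3/(w + 5)


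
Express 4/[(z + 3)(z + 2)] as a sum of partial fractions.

4/(z + 3)(z + 2) = α/(z + 3) + β/(z + 2). α = 4/(-3 + 2) = -4, β = 4/(-2 + 3) = 4
Result: -4/(z + 3) + 4/(z + 2)


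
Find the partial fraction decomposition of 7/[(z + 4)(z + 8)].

7/(z + 4)(z + 8) = α/(z + 4) + β/(z + 8). α = 7/(-4 + 8) = 7/4, β = 7/(-8 + 4) = -7/4
Result: (7/4)/(z + 4) - (7/4)/(z + 8)


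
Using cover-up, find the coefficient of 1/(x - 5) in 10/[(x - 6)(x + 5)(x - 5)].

Cover (x - 5), set x=5: 10/[(5 - 6)(5 + 5)] = -1


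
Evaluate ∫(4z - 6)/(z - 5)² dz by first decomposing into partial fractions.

Decompose: A = 4, B = 4·5 - 6 = 14, so (4z - 6)/(z - 5)² = 4/(z - 5) + 14/(z - 5)². Integrate: ∫ A/(z - 5) dz = 4 ln|(z - 5)|; ∫ B/(z - 5)² dz = -14/(z - 5). Sum: 4 ln|(z - 5)| - 14/(z - 5) + C


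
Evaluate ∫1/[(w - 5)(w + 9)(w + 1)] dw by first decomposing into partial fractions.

Cover-up: A = 1/84, B = 1/112, C = -1/48. Decomposition: (1/84)/(w - 5) + (1/112)/(w + 9) - (1/48)/(w + 1). Integrate each term: (1/84) ln|(w - 5)| + (1/112) ln|(w + 9)| - (1/48) ln|(w + 1)| + C


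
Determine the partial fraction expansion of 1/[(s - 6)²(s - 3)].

Cover-up at s=3: R = 1/(3 - 6)² = 1/9. Cover-up at s=6: Q = 1/(6 - 3) = 1/3. Comparing s² coeff: P = -R = -1/9
Result: (-1/9)/(s - 6) + (1/3)/(s - 6)² + (1/9)/(s - 3)


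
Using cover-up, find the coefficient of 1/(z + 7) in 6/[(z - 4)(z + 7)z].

Cover (z + 7), set z=-7: 6/[(-7 - 4)(-7 - 0)] = 6/77
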